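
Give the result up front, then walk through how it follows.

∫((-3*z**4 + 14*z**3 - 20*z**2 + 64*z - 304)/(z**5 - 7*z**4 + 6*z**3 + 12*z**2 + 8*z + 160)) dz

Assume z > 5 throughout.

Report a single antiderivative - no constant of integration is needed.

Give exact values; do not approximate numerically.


The answer is -3*log(z - 5) + 2*log(z - 4) - 2*log(z + 2) - 2*atan(z/2).
Step 1. Decompose ∫((-3*z**4 + 14*z**3 - 20*z**2 + 64*z - 304)/(z**5 - 7*z**4 + 6*z**3 + 12*z**2 + 8*z + 160)) dz by partial fractions, (-3*z**4 + 14*z**3 - 20*z**2 + 64*z - 304)/(z**5 - 7*z**4 + 6*z**3 + 12*z**2 + 8*z + 160) = -4/(z**2 + 4) - 2/(z + 2) + 2/(z - 4) - 3/(z - 5): now ∫(-3/(z - 5)) dz + ∫(2/(z - 4)) dz + ∫(-2/(z + 2)) dz + ∫(-4/(z**2 + 4)) dz.
Step 2. Evaluate the standard form [assuming z > -2]: now -2*log(z + 2) + ∫(-3/(z - 5)) dz + ∫(2/(z - 4)) dz + ∫(-4/(z**2 + 4)) dz.
Step 3. Evaluate the standard form [assuming z > 5]: now -3*log(z - 5) - 2*log(z + 2) + ∫(2/(z - 4)) dz + ∫(-4/(z**2 + 4)) dz.
Step 4. Evaluate the standard form [assuming z > 4]: now -3*log(z - 5) + 2*log(z - 4) - 2*log(z + 2) + ∫(-4/(z**2 + 4)) dz.
Step 5. Evaluate the standard form: now -3*log(z - 5) + 2*log(z - 4) - 2*log(z + 2) - 2*atan(z/2).
Answer: -3*log(z - 5) + 2*log(z - 4) - 2*log(z + 2) - 2*atan(z/2).


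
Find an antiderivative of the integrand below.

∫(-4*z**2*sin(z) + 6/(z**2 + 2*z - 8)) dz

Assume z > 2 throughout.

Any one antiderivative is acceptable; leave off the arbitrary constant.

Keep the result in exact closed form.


Answer: 4*z**2*cos(z) - 8*z*sin(z) + log(z - 2) - log(z + 4) - 8*cos(z).


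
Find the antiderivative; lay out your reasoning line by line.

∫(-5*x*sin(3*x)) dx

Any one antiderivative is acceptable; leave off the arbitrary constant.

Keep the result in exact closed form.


Step 1. Integrate ∫(-5*x*sin(3*x)) dx by parts with u = x, dv = (-5*sin(3*x)) dx, so v = 5*cos(3*x)/3: now 5*x*cos(3*x)/3 + ∫(-5*cos(3*x)/3) dx.
Step 2. Evaluate the standard form: now 5*x*cos(3*x)/3 - 5*sin(3*x)/9.
Answer: 5*x*cos(3*x)/3 - 5*sin(3*x)/9.


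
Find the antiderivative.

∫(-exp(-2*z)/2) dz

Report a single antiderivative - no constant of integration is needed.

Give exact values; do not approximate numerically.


Answer: exp(-2*z)/4.


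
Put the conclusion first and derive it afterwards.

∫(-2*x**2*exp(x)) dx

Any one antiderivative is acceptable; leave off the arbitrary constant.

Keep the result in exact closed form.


The answer is -2*x**2*exp(x) + 4*x*exp(x) - 4*exp(x).
Step 1. Integrate ∫(-2*x**2*exp(x)) dx by parts with u = x**2, dv = (-2*exp(x)) dx, so v = -2*exp(x): now -2*x**2*exp(x) + ∫(4*x*exp(x)) dx.
Step 2. Integrate ∫(4*x*exp(x)) dx by parts with u = x, dv = (4*exp(x)) dx, so v = 4*exp(x): now -2*x**2*exp(x) + 4*x*exp(x) + ∫(-4*exp(x)) dx.
Step 3. Evaluate the standard form: now -2*x**2*exp(x) + 4*x*exp(x) - 4*exp(x).
Answer: -2*x**2*exp(x) + 4*x*exp(x) - 4*exp(x).


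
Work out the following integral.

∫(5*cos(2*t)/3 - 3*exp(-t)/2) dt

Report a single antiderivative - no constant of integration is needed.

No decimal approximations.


Answer: 5*sin(2*t)/6 + 3*exp(-t)/2.


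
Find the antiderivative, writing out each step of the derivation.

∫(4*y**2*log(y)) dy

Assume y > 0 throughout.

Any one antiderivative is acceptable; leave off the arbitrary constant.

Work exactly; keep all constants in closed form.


Step 1. Integrate ∫(4*y**2*log(y)) dy by parts with u = log(y), dv = (4*y**2) dy, so v = 4*y**3/3 [assuming y > 0]: now 4*y**3*log(y)/3 + ∫(-4*y**2/3) dy.
Step 2. Evaluate the standard form: now 4*y**3*log(y)/3 - 4*y**3/9.
Answer: 4*y**3*log(y)/3 - 4*y**3/9.


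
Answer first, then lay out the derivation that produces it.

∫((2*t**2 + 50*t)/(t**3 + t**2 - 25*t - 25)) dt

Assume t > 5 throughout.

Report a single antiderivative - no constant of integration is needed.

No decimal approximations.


The answer is 5*log(t - 5) + 2*log(t + 1) - 5*log(t + 5).
Step 1. Decompose ∫((2*t**2 + 50*t)/(t**3 + t**2 - 25*t - 25)) dt by partial fractions, (2*t**2 + 50*t)/(t**3 + t**2 - 25*t - 25) = -5/(t + 5) + 2/(t + 1) + 5/(t - 5): now ∫(5/(t - 5)) dt + ∫(2/(t + 1)) dt + ∫(-5/(t + 5)) dt.
Step 2. Evaluate the standard form [assuming t > -1]: now 2*log(t + 1) + ∫(5/(t - 5)) dt + ∫(-5/(t + 5)) dt.
Step 3. Evaluate the standard form [assuming t > -5]: now 2*log(t + 1) - 5*log(t + 5) + ∫(5/(t - 5)) dt.
Step 4. Evaluate the standard form [assuming t > 5]: now 5*log(t - 5) + 2*log(t + 1) - 5*log(t + 5).
Answer: 5*log(t - 5) + 2*log(t + 1) - 5*log(t + 5).


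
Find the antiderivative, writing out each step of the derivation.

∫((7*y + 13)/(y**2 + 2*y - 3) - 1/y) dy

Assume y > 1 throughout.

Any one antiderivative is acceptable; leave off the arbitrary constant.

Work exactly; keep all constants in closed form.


Step 1. Rewrite: now ∫(-1/y) dy + ∫((7*y + 13)/(y**2 + 2*y - 3)) dy.
Step 2. Evaluate the standard form [assuming y > 0]: now -log(y) + ∫((7*y + 13)/(y**2 + 2*y - 3)) dy.
Step 3. Decompose ∫((7*y + 13)/(y**2 + 2*y - 3)) dy by partial fractions, (7*y + 13)/(y**2 + 2*y - 3) = 2/(y + 3) + 5/(y - 1): now -log(y) + ∫(5/(y - 1)) dy + ∫(2/(y + 3)) dy.
Step 4. Evaluate the standard form [assuming y > 1]: now -log(y) + 5*log(y - 1) + ∫(2/(y + 3)) dy.
Step 5. Evaluate the standard form [assuming y > -3]: now -log(y) + 5*log(y - 1) + 2*log(y + 3).
Answer: -log(y) + 5*log(y - 1) + 2*log(y + 3).


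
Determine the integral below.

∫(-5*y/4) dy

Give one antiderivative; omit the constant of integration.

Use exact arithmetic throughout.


Answer: -5*y**2/8.


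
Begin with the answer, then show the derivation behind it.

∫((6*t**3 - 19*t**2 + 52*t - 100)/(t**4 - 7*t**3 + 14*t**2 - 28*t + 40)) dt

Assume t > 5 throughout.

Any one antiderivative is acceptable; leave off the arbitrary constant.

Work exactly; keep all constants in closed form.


The answer is 5*log(t - 5) + log(t - 2) - 2*atan(t/2).
Step 1. Decompose ∫((6*t**3 - 19*t**2 + 52*t - 100)/(t**4 - 7*t**3 + 14*t**2 - 28*t + 40)) dt by partial fractions, (6*t**3 - 19*t**2 + 52*t - 100)/(t**4 - 7*t**3 + 14*t**2 - 28*t + 40) = -4/(t**2 + 4) + 1/(t - 2) + 5/(t - 5): now ∫(5/(t - 5)) dt + ∫(1/(t - 2)) dt + ∫(-4/(t**2 + 4)) dt.
Step 2. Evaluate the standard form [assuming t > 2]: now log(t - 2) + ∫(5/(t - 5)) dt + ∫(-4/(t**2 + 4)) dt.
Step 3. Evaluate the standard form [assuming t > 5]: now 5*log(t - 5) + log(t - 2) + ∫(-4/(t**2 + 4)) dt.
Step 4. Evaluate the standard form: now 5*log(t - 5) + log(t - 2) - 2*atan(t/2).
Answer: 5*log(t - 5) + log(t - 2) - 2*atan(t/2).


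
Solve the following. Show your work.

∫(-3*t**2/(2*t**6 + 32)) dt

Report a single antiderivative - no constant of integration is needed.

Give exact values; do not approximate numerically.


Step 1. Substitute u = t**3, turning ∫(-3*t**2/(2*t**6 + 32)) dt into ∫(-1/(2*(u**2 + 16))) du: now ∫(-1/(2*(u**2 + 16))) du.
Step 2. Evaluate the standard form: now -atan(u/4)/8.
Step 3. Substitute back u = t**3: now -atan(t**3/4)/8.
Answer: -atan(t**3/4)/8.


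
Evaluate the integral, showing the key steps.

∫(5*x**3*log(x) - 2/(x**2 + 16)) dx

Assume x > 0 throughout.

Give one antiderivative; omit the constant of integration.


Step 1. Rewrite: now ∫(5*x**3*log(x)) dx + ∫(-2/(x**2 + 16)) dx.
Step 2. Evaluate the standard form: now -atan(x/4)/2 + ∫(5*x**3*log(x)) dx.
Step 3. Integrate ∫(5*x**3*log(x)) dx by parts with u = log(x), dv = (5*x**3) dx, so v = 5*x**4/4 [assuming x > 0]: now 5*x**4*log(x)/4 - atan(x/4)/2 + ∫(-5*x**3/4) dx.
Step 4. Evaluate the standard form: now 5*x**4*log(x)/4 - 5*x**4/16 - atan(x/4)/2.
Answer: 5*x**4*log(x)/4 - 5*x**4/16 - atan(x/4)/2.


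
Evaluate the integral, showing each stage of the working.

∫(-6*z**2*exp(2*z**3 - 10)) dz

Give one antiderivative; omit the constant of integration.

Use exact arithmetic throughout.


Step 1. Substitute u = z**3 - 5, turning ∫(-6*z**2*exp(2*z**3 - 10)) dz into ∫(-2*exp(2*u)) du: now ∫(-2*exp(2*u)) du.
Step 2. Evaluate the standard form: now -exp(2*u).
Step 3. Substitute back u = z**3 - 5: now -exp(2*z**3 - 10).
Answer: -exp(2*z**3 - 10).


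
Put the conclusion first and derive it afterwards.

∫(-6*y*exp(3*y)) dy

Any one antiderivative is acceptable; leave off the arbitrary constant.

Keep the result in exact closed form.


The answer is -2*y*exp(3*y) + 2*exp(3*y)/3.
Step 1. Integrate ∫(-6*y*exp(3*y)) dy by parts with u = y, dv = (-6*exp(3*y)) dy, so v = -2*exp(3*y): now -2*y*exp(3*y) + ∫(2*exp(3*y)) dy.
Step 2. Evaluate the standard form: now -2*y*exp(3*y) + 2*exp(3*y)/3.
Answer: -2*y*exp(3*y) + 2*exp(3*y)/3.


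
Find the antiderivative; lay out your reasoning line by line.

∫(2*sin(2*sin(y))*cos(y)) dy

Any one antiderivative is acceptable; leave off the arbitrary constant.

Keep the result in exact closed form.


Step 1. Substitute u = sin(y), turning ∫(2*sin(2*sin(y))*cos(y)) dy into ∫(2*sin(2*u)) du: now ∫(2*sin(2*u)) du.
Step 2. Evaluate the standard form: now -cos(2*u).
Step 3. Substitute back u = sin(y): now -cos(2*sin(y)).
Answer: -cos(2*sin(y)).


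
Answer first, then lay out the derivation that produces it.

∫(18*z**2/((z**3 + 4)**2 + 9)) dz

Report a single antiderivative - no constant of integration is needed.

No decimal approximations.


The answer is 2*atan(z**3/3 + 4/3).
Step 1. Substitute u = z**3 + 4, turning ∫(18*z**2/((z**3 + 4)**2 + 9)) dz into ∫(6/(u**2 + 9)) du: now ∫(6/(u**2 + 9)) du.
Step 2. Evaluate the standard form: now 2*atan(u/3).
Step 3. Substitute back u = z**3 + 4: now 2*atan(z**3/3 + 4/3).
Answer: 2*atan(z**3/3 + 4/3).


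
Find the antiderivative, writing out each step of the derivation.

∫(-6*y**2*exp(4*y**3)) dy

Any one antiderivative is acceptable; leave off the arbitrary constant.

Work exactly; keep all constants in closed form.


Step 1. Substitute u = y**3, turning ∫(-6*y**2*exp(4*y**3)) dy into ∫(-2*exp(4*u)) du: now ∫(-2*exp(4*u)) du.
Step 2. Evaluate the standard form: now -exp(4*u)/2.
Step 3. Substitute back u = y**3: now -exp(4*y**3)/2.
Answer: -exp(4*y**3)/2.


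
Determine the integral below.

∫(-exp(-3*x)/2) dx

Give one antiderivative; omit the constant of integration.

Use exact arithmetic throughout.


Answer: exp(-3*x)/6.


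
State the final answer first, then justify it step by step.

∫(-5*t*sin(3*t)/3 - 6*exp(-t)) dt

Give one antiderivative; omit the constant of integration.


The answer is 5*t*cos(3*t)/9 - 5*sin(3*t)/27 + 6*exp(-t).
Step 1. Rewrite: now ∫(-5*t*sin(3*t)/3) dt + ∫(-6*exp(-t)) dt.
Step 2. Integrate ∫(-5*t*sin(3*t)/3) dt by parts with u = t, dv = (-5*sin(3*t)/3) dt, so v = 5*cos(3*t)/9: now 5*t*cos(3*t)/9 + ∫(-6*exp(-t)) dt + ∫(-5*cos(3*t)/9) dt.
Step 3. Evaluate the standard form: now 5*t*cos(3*t)/9 - 5*sin(3*t)/27 + ∫(-6*exp(-t)) dt.
Step 4. Evaluate the standard form: now 5*t*cos(3*t)/9 - 5*sin(3*t)/27 + 6*exp(-t).
Answer: 5*t*cos(3*t)/9 - 5*sin(3*t)/27 + 6*exp(-t).


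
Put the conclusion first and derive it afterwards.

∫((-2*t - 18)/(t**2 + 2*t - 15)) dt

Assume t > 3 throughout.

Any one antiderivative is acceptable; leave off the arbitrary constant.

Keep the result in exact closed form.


The answer is -3*log(t - 3) + log(t + 5).
Step 1. Decompose ∫((-2*t - 18)/(t**2 + 2*t - 15)) dt by partial fractions, (-2*t - 18)/(t**2 + 2*t - 15) = 1/(t + 5) - 3/(t - 3): now ∫(-3/(t - 3)) dt + ∫(1/(t + 5)) dt.
Step 2. Evaluate the standard form [assuming t > 3]: now -3*log(t - 3) + ∫(1/(t + 5)) dt.
Step 3. Evaluate the standard form [assuming t > -5]: now -3*log(t - 3) + log(t + 5).
Answer: -3*log(t - 3) + log(t + 5).


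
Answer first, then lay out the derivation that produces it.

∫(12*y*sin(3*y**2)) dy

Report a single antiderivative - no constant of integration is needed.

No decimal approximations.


The answer is -2*cos(3*y**2).
Step 1. Substitute u = y**2, turning ∫(12*y*sin(3*y**2)) dy into ∫(6*sin(3*u)) du: now ∫(6*sin(3*u)) du.
Step 2. Evaluate the standard form: now -2*cos(3*u).
Step 3. Substitute back u = y**2: now -2*cos(3*y**2).
Answer: -2*cos(3*y**2).


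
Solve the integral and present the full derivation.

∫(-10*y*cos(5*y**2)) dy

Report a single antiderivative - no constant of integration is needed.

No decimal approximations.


Step 1. Substitute u = y**2, turning ∫(-10*y*cos(5*y**2)) dy into ∫(-5*cos(5*u)) du: now ∫(-5*cos(5*u)) du.
Step 2. Evaluate the standard form: now -sin(5*u).
Step 3. Substitute back u = y**2: now -sin(5*y**2).
Answer: -sin(5*y**2).


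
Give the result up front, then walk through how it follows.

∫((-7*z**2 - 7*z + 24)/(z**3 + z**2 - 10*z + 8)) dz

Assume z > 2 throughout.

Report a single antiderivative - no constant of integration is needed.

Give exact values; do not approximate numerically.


The answer is -3*log(z - 2) - 2*log(z - 1) - 2*log(z + 4).
Step 1. Decompose ∫((-7*z**2 - 7*z + 24)/(z**3 + z**2 - 10*z + 8)) dz by partial fractions, (-7*z**2 - 7*z + 24)/(z**3 + z**2 - 10*z + 8) = -2/(z + 4) - 2/(z - 1) - 3/(z - 2): now ∫(-3/(z - 2)) dz + ∫(-2/(z - 1)) dz + ∫(-2/(z + 4)) dz.
Step 2. Evaluate the standard form [assuming z > 2]: now -3*log(z - 2) + ∫(-2/(z - 1)) dz + ∫(-2/(z + 4)) dz.
Step 3. Evaluate the standard form [assuming z > -4]: now -3*log(z - 2) - 2*log(z + 4) + ∫(-2/(z - 1)) dz.
Step 4. Evaluate the standard form [assuming z > 1]: now -3*log(z - 2) - 2*log(z - 1) - 2*log(z + 4).
Answer: -3*log(z - 2) - 2*log(z - 1) - 2*log(z + 4).


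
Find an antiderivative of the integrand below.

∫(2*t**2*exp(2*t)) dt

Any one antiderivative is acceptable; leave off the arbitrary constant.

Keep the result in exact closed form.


Answer: t**2*exp(2*t) - t*exp(2*t) + exp(2*t)/2.


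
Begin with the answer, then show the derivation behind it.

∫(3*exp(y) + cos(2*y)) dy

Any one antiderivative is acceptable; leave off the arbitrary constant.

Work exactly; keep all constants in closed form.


The answer is 3*exp(y) + sin(2*y)/2.
Step 1. Rewrite: now ∫(3*exp(y)) dy + ∫(cos(2*y)) dy.
Step 2. Evaluate the standard form: now 3*exp(y) + ∫(cos(2*y)) dy.
Step 3. Evaluate the standard form: now 3*exp(y) + sin(2*y)/2.
Answer: 3*exp(y) + sin(2*y)/2.


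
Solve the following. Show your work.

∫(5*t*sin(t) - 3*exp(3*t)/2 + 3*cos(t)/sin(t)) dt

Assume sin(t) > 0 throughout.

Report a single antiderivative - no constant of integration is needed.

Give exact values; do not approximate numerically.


Step 1. Rewrite: now ∫(5*t*sin(t)) dt + ∫(3*cos(t)/sin(t)) dt + ∫(-3*exp(3*t)/2) dt.
Step 2. Evaluate the standard form: now -exp(3*t)/2 + ∫(5*t*sin(t)) dt + ∫(3*cos(t)/sin(t)) dt.
Step 3. Integrate ∫(5*t*sin(t)) dt by parts with u = t, dv = (5*sin(t)) dt, so v = -5*cos(t): now -5*t*cos(t) - exp(3*t)/2 + ∫(3*cos(t)/sin(t)) dt + ∫(5*cos(t)) dt.
Step 4. Evaluate the standard form: now -5*t*cos(t) - exp(3*t)/2 + 5*sin(t) + ∫(3*cos(t)/sin(t)) dt.
Step 5. Substitute u = sin(t), turning ∫(3*cos(t)/sin(t)) dt into ∫(3/u) du: now -5*t*cos(t) - exp(3*t)/2 + 5*sin(t) + ∫(3/u) du.
Step 6. Evaluate the standard form [assuming u > 0]: now -5*t*cos(t) - exp(3*t)/2 + 3*log(u) + 5*sin(t).
Step 7. Substitute back u = sin(t): now -5*t*cos(t) - exp(3*t)/2 + 3*log(sin(t)) + 5*sin(t).
Answer: -5*t*cos(t) - exp(3*t)/2 + 3*log(sin(t)) + 5*sin(t).


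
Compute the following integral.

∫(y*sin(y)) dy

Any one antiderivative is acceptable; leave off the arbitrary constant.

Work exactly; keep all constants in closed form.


Answer: -y*cos(y) + sin(y).


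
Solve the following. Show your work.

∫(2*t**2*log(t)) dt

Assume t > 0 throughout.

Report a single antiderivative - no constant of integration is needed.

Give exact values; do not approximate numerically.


Step 1. Integrate ∫(2*t**2*log(t)) dt by parts with u = log(t), dv = (2*t**2) dt, so v = 2*t**3/3 [assuming t > 0]: now 2*t**3*log(t)/3 + ∫(-2*t**2/3) dt.
Step 2. Evaluate the standard form: now 2*t**3*log(t)/3 - 2*t**3/9.
Answer: 2*t**3*log(t)/3 - 2*t**3/9.


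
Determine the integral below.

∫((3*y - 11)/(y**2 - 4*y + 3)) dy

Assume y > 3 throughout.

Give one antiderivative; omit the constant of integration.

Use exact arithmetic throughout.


Answer: -log(y - 3) + 4*log(y - 1).


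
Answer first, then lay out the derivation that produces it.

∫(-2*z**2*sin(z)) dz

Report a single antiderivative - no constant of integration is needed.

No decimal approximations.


The answer is 2*z**2*cos(z) - 4*z*sin(z) - 4*cos(z).
Step 1. Integrate ∫(-2*z**2*sin(z)) dz by parts with u = z**2, dv = (-2*sin(z)) dz, so v = 2*cos(z): now 2*z**2*cos(z) + ∫(-4*z*cos(z)) dz.
Step 2. Integrate ∫(-4*z*cos(z)) dz by parts with u = z, dv = (-4*cos(z)) dz, so v = -4*sin(z): now 2*z**2*cos(z) - 4*z*sin(z) + ∫(4*sin(z)) dz.
Step 3. Evaluate the standard form: now 2*z**2*cos(z) - 4*z*sin(z) - 4*cos(z).
Answer: 2*z**2*cos(z) - 4*z*sin(z) - 4*cos(z).


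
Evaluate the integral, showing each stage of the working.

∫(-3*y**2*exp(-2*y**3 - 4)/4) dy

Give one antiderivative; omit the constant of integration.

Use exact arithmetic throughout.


Step 1. Substitute u = y**3 + 2, turning ∫(-3*y**2*exp(-2*y**3 - 4)/4) dy into ∫(-exp(-2*u)/4) du: now ∫(-exp(-2*u)/4) du.
Step 2. Evaluate the standard form: now exp(-2*u)/8.
Step 3. Substitute back u = y**3 + 2: now exp(-2*y**3 - 4)/8.
Answer: exp(-2*y**3 - 4)/8.


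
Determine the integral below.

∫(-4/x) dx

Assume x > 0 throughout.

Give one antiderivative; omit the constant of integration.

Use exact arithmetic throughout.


Answer: -4*log(x).


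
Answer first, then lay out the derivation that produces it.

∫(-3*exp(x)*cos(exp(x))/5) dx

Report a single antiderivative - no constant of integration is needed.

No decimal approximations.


The answer is -3*sin(exp(x))/5.
Step 1. Substitute u = exp(x), turning ∫(-3*exp(x)*cos(exp(x))/5) dx into ∫(-3*cos(u)/5) du: now ∫(-3*cos(u)/5) du.
Step 2. Evaluate the standard form: now -3*sin(u)/5.
Step 3. Substitute back u = exp(x): now -3*sin(exp(x))/5.
Answer: -3*sin(exp(x))/5.


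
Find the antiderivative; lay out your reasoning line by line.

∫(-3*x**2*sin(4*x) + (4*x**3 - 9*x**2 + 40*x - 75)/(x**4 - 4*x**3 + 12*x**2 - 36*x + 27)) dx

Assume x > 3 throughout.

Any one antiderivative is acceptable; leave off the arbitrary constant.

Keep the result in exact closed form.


Step 1. Rewrite: now ∫(-3*x**2*sin(4*x)) dx + ∫((4*x**3 - 9*x**2 + 40*x - 75)/(x**4 - 4*x**3 + 12*x**2 - 36*x + 27)) dx.
Step 2. Decompose ∫((4*x**3 - 9*x**2 + 40*x - 75)/(x**4 - 4*x**3 + 12*x**2 - 36*x + 27)) dx by partial fractions, (4*x**3 - 9*x**2 + 40*x - 75)/(x**4 - 4*x**3 + 12*x**2 - 36*x + 27) = -1/(x**2 + 9) + 2/(x - 1) + 2/(x - 3): now ∫(-3*x**2*sin(4*x)) dx + ∫(2/(x - 3)) dx + ∫(2/(x - 1)) dx + ∫(-1/(x**2 + 9)) dx.
Step 3. Evaluate the standard form [assuming x > 1]: now 2*log(x - 1) + ∫(-3*x**2*sin(4*x)) dx + ∫(2/(x - 3)) dx + ∫(-1/(x**2 + 9)) dx.
Step 4. Evaluate the standard form [assuming x > 3]: now 2*log(x - 3) + 2*log(x - 1) + ∫(-3*x**2*sin(4*x)) dx + ∫(-1/(x**2 + 9)) dx.
Step 5. Evaluate the standard form: now 2*log(x - 3) + 2*log(x - 1) - atan(x/3)/3 + ∫(-3*x**2*sin(4*x)) dx.
Step 6. Integrate ∫(-3*x**2*sin(4*x)) dx by parts with u = x**2, dv = (-3*sin(4*x)) dx, so v = 3*cos(4*x)/4: now 3*x**2*cos(4*x)/4 + 2*log(x - 3) + 2*log(x - 1) - atan(x/3)/3 + ∫(-3*x*cos(4*x)/2) dx.
Step 7. Integrate ∫(-3*x*cos(4*x)/2) dx by parts with u = x, dv = (-3*cos(4*x)/2) dx, so v = -3*sin(4*x)/8: now 3*x**2*cos(4*x)/4 - 3*x*sin(4*x)/8 + 2*log(x - 3) + 2*log(x - 1) - atan(x/3)/3 + ∫(3*sin(4*x)/8) dx.
Step 8. Evaluate the standard form: now 3*x**2*cos(4*x)/4 - 3*x*sin(4*x)/8 + 2*log(x - 3) + 2*log(x - 1) - 3*cos(4*x)/32 - atan(x/3)/3.
Answer: 3*x**2*cos(4*x)/4 - 3*x*sin(4*x)/8 + 2*log(x - 3) + 2*log(x - 1) - 3*cos(4*x)/32 - atan(x/3)/3.


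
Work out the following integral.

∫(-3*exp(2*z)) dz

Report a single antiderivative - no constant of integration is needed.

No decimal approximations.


Answer: -3*exp(2*z)/2.


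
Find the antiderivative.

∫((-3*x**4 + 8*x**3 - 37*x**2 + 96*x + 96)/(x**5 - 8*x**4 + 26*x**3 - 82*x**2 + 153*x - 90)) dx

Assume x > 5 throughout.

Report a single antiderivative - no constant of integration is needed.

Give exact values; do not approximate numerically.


Answer: -3*log(x - 5) - 4*log(x - 2) + 4*log(x - 1) + atan(x/3).


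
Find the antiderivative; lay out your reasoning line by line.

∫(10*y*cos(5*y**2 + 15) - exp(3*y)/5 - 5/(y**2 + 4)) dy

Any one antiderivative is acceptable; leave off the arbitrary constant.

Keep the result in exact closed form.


Step 1. Rewrite: now ∫(10*y*cos(5*y**2 + 15)) dy + ∫(-5/(y**2 + 4)) dy + ∫(-exp(3*y)/5) dy.
Step 2. Evaluate the standard form: now -5*atan(y/2)/2 + ∫(10*y*cos(5*y**2 + 15)) dy + ∫(-exp(3*y)/5) dy.
Step 3. Substitute u = y**2 + 3, turning ∫(10*y*cos(5*y**2 + 15)) dy into ∫(5*cos(5*u)) du: now -5*atan(y/2)/2 + ∫(-exp(3*y)/5) dy + ∫(5*cos(5*u)) du.
Step 4. Evaluate the standard form: now sin(5*u) - 5*atan(y/2)/2 + ∫(-exp(3*y)/5) dy.
Step 5. Substitute back u = y**2 + 3: now sin(5*y**2 + 15) - 5*atan(y/2)/2 + ∫(-exp(3*y)/5) dy.
Step 6. Evaluate the standard form: now -exp(3*y)/15 + sin(5*y**2 + 15) - 5*atan(y/2)/2.
Answer: -exp(3*y)/15 + sin(5*y**2 + 15) - 5*atan(y/2)/2.


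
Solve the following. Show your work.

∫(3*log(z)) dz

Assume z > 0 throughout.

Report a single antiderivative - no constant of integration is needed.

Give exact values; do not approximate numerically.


Step 1. Integrate ∫(3*log(z)) dz by parts with u = log(z), dv = (3) dz, so v = 3*z [assuming z > 0]: now 3*z*log(z) + ∫(-3) dz.
Step 2. Evaluate the standard form: now 3*z*log(z) - 3*z.
Answer: 3*z*log(z) - 3*z.


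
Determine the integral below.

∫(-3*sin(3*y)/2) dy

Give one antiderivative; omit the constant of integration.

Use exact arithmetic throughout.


Answer: cos(3*y)/2.


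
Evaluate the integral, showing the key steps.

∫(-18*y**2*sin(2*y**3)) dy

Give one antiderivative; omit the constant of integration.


Step 1. Substitute u = y**3, turning ∫(-18*y**2*sin(2*y**3)) dy into ∫(-6*sin(2*u)) du: now ∫(-6*sin(2*u)) du.
Step 2. Evaluate the standard form: now 3*cos(2*u).
Step 3. Substitute back u = y**3: now 3*cos(2*y**3).
Answer: 3*cos(2*y**3).


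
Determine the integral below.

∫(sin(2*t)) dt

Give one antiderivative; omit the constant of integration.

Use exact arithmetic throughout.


Answer: -cos(2*t)/2.


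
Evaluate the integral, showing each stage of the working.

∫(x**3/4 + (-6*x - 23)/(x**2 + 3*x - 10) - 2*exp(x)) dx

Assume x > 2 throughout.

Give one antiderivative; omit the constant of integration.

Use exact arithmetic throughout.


Step 1. Rewrite: now ∫(x**3/4) dx + ∫((-6*x - 23)/(x**2 + 3*x - 10)) dx + ∫(-2*exp(x)) dx.
Step 2. Evaluate the standard form: now x**4/16 + ∫((-6*x - 23)/(x**2 + 3*x - 10)) dx + ∫(-2*exp(x)) dx.
Step 3. Evaluate the standard form: now x**4/16 - 2*exp(x) + ∫((-6*x - 23)/(x**2 + 3*x - 10)) dx.
Step 4. Decompose ∫((-6*x - 23)/(x**2 + 3*x - 10)) dx by partial fractions, (-6*x - 23)/(x**2 + 3*x - 10) = -1/(x + 5) - 5/(x - 2): now x**4/16 - 2*exp(x) + ∫(-5/(x - 2)) dx + ∫(-1/(x + 5)) dx.
Step 5. Evaluate the standard form [assuming x > 2]: now x**4/16 - 2*exp(x) - 5*log(x - 2) + ∫(-1/(x + 5)) dx.
Step 6. Evaluate the standard form [assuming x > -5]: now x**4/16 - 2*exp(x) - 5*log(x - 2) - log(x + 5).
Answer: x**4/16 - 2*exp(x) - 5*log(x - 2) - log(x + 5).


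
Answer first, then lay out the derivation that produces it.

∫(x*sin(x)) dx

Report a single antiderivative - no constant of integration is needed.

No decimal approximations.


The answer is -x*cos(x) + sin(x).
Step 1. Integrate ∫(x*sin(x)) dx by parts with u = x, dv = (sin(x)) dx, so v = -cos(x): now -x*cos(x) + ∫(cos(x)) dx.
Step 2. Evaluate the standard form: now -x*cos(x) + sin(x).
Answer: -x*cos(x) + sin(x).


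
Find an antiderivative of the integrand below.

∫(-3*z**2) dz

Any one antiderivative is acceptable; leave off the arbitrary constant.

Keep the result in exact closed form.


Answer: -z**3.


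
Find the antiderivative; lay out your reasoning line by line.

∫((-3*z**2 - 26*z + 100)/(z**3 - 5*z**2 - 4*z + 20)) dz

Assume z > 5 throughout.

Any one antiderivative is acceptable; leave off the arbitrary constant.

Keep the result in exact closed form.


Step 1. Decompose ∫((-3*z**2 - 26*z + 100)/(z**3 - 5*z**2 - 4*z + 20)) dz by partial fractions, (-3*z**2 - 26*z + 100)/(z**3 - 5*z**2 - 4*z + 20) = 5/(z + 2) - 3/(z - 2) - 5/(z - 5): now ∫(-5/(z - 5)) dz + ∫(-3/(z - 2)) dz + ∫(5/(z + 2)) dz.
Step 2. Evaluate the standard form [assuming z > -2]: now 5*log(z + 2) + ∫(-5/(z - 5)) dz + ∫(-3/(z - 2)) dz.
Step 3. Evaluate the standard form [assuming z > 5]: now -5*log(z - 5) + 5*log(z + 2) + ∫(-3/(z - 2)) dz.
Step 4. Evaluate the standard form [assuming z > 2]: now -5*log(z - 5) - 3*log(z - 2) + 5*log(z + 2).
Answer: -5*log(z - 5) - 3*log(z - 2) + 5*log(z + 2).


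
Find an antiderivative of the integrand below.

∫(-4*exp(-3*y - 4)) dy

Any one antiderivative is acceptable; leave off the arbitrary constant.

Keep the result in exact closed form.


Answer: 4*exp(-3*y - 4)/3.


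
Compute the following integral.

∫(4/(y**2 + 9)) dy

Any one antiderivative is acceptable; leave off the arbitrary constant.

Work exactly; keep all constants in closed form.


Answer: 4*atan(y/3)/3.


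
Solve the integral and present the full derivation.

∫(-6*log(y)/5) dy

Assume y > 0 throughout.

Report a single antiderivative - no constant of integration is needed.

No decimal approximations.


Step 1. Integrate ∫(-6*log(y)/5) dy by parts with u = log(y), dv = (-6/5) dy, so v = -6*y/5 [assuming y > 0]: now -6*y*log(y)/5 + ∫(6/5) dy.
Step 2. Evaluate the standard form: now -6*y*log(y)/5 + 6*y/5.
Answer: -6*y*log(y)/5 + 6*y/5.


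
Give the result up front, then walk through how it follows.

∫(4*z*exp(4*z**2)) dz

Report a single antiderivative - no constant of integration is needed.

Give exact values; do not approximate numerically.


The answer is exp(4*z**2)/2.
Step 1. Substitute u = z**2, turning ∫(4*z*exp(4*z**2)) dz into ∫(2*exp(4*u)) du: now ∫(2*exp(4*u)) du.
Step 2. Evaluate the standard form: now exp(4*u)/2.
Step 3. Substitute back u = z**2: now exp(4*z**2)/2.
Answer: exp(4*z**2)/2.


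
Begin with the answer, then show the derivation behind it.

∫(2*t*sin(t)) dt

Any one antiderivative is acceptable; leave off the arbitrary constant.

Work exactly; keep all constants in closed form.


The answer is -2*t*cos(t) + 2*sin(t).
Step 1. Integrate ∫(2*t*sin(t)) dt by parts with u = t, dv = (2*sin(t)) dt, so v = -2*cos(t): now -2*t*cos(t) + ∫(2*cos(t)) dt.
Step 2. Evaluate the standard form: now -2*t*cos(t) + 2*sin(t).
Answer: -2*t*cos(t) + 2*sin(t).


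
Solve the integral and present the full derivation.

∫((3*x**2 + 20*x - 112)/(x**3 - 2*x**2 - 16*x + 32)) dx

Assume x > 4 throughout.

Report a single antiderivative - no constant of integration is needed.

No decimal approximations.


Step 1. Decompose ∫((3*x**2 + 20*x - 112)/(x**3 - 2*x**2 - 16*x + 32)) dx by partial fractions, (3*x**2 + 20*x - 112)/(x**3 - 2*x**2 - 16*x + 32) = -3/(x + 4) + 5/(x - 2) + 1/(x - 4): now ∫(1/(x - 4)) dx + ∫(5/(x - 2)) dx + ∫(-3/(x + 4)) dx.
Step 2. Evaluate the standard form [assuming x > -4]: now -3*log(x + 4) + ∫(1/(x - 4)) dx + ∫(5/(x - 2)) dx.
Step 3. Evaluate the standard form [assuming x > 2]: now 5*log(x - 2) - 3*log(x + 4) + ∫(1/(x - 4)) dx.
Step 4. Evaluate the standard form [assuming x > 4]: now log(x - 4) + 5*log(x - 2) - 3*log(x + 4).
Answer: log(x - 4) + 5*log(x - 2) - 3*log(x + 4).


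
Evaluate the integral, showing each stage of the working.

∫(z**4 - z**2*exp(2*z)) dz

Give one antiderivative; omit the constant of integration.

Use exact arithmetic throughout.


Step 1. Rewrite: now ∫(z**4) dz + ∫(-z**2*exp(2*z)) dz.
Step 2. Evaluate the standard form: now z**5/5 + ∫(-z**2*exp(2*z)) dz.
Step 3. Integrate ∫(-z**2*exp(2*z)) dz by parts with u = z**2, dv = (-exp(2*z)) dz, so v = -exp(2*z)/2: now z**5/5 - z**2*exp(2*z)/2 + ∫(z*exp(2*z)) dz.
Step 4. Integrate ∫(z*exp(2*z)) dz by parts with u = z, dv = (exp(2*z)) dz, so v = exp(2*z)/2: now z**5/5 - z**2*exp(2*z)/2 + z*exp(2*z)/2 + ∫(-exp(2*z)/2) dz.
Step 5. Evaluate the standard form: now z**5/5 - z**2*exp(2*z)/2 + z*exp(2*z)/2 - exp(2*z)/4.
Answer: z**5/5 - z**2*exp(2*z)/2 + z*exp(2*z)/2 - exp(2*z)/4.


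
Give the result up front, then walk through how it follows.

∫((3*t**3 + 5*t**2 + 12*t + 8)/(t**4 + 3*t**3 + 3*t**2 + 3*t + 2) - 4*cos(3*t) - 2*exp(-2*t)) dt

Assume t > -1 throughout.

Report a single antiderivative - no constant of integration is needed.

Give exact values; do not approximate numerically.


The answer is -log(t + 1) + 4*log(t + 2) - 4*sin(3*t)/3 + 3*atan(t) + exp(-2*t).
Step 1. Rewrite: now ∫((3*t**3 + 5*t**2 + 12*t + 8)/(t**4 + 3*t**3 + 3*t**2 + 3*t + 2)) dt + ∫(-2*exp(-2*t)) dt + ∫(-4*cos(3*t)) dt.
Step 2. Evaluate the standard form: now -4*sin(3*t)/3 + ∫((3*t**3 + 5*t**2 + 12*t + 8)/(t**4 + 3*t**3 + 3*t**2 + 3*t + 2)) dt + ∫(-2*exp(-2*t)) dt.
Step 3. Evaluate the standard form: now -4*sin(3*t)/3 + ∫((3*t**3 + 5*t**2 + 12*t + 8)/(t**4 + 3*t**3 + 3*t**2 + 3*t + 2)) dt + exp(-2*t).
Step 4. Decompose ∫((3*t**3 + 5*t**2 + 12*t + 8)/(t**4 + 3*t**3 + 3*t**2 + 3*t + 2)) dt by partial fractions, (3*t**3 + 5*t**2 + 12*t + 8)/(t**4 + 3*t**3 + 3*t**2 + 3*t + 2) = 3/(t**2 + 1) + 4/(t + 2) - 1/(t + 1): now -4*sin(3*t)/3 + ∫(-1/(t + 1)) dt + ∫(4/(t + 2)) dt + ∫(3/(t**2 + 1)) dt + exp(-2*t).
Step 5. Evaluate the standard form [assuming t > -1]: now -log(t + 1) - 4*sin(3*t)/3 + ∫(4/(t + 2)) dt + ∫(3/(t**2 + 1)) dt + exp(-2*t).
Step 6. Evaluate the standard form [assuming t > -2]: now -log(t + 1) + 4*log(t + 2) - 4*sin(3*t)/3 + ∫(3/(t**2 + 1)) dt + exp(-2*t).
Step 7. Evaluate the standard form: now -log(t + 1) + 4*log(t + 2) - 4*sin(3*t)/3 + 3*atan(t) + exp(-2*t).
Answer: -log(t + 1) + 4*log(t + 2) - 4*sin(3*t)/3 + 3*atan(t) + exp(-2*t).


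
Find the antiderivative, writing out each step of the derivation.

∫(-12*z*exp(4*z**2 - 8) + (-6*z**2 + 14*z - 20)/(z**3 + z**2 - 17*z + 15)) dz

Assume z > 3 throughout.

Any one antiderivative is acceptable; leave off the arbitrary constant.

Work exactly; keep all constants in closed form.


Step 1. Rewrite: now ∫(-12*z*exp(4*z**2 - 8)) dz + ∫((-6*z**2 + 14*z - 20)/(z**3 + z**2 - 17*z + 15)) dz.
Step 2. Decompose ∫((-6*z**2 + 14*z - 20)/(z**3 + z**2 - 17*z + 15)) dz by partial fractions, (-6*z**2 + 14*z - 20)/(z**3 + z**2 - 17*z + 15) = -5/(z + 5) + 1/(z - 1) - 2/(z - 3): now ∫(-12*z*exp(4*z**2 - 8)) dz + ∫(-2/(z - 3)) dz + ∫(1/(z - 1)) dz + ∫(-5/(z + 5)) dz.
Step 3. Evaluate the standard form [assuming z > 1]: now log(z - 1) + ∫(-12*z*exp(4*z**2 - 8)) dz + ∫(-2/(z - 3)) dz + ∫(-5/(z + 5)) dz.
Step 4. Evaluate the standard form [assuming z > 3]: now -2*log(z - 3) + log(z - 1) + ∫(-12*z*exp(4*z**2 - 8)) dz + ∫(-5/(z + 5)) dz.
Step 5. Evaluate the standard form [assuming z > -5]: now -2*log(z - 3) + log(z - 1) - 5*log(z + 5) + ∫(-12*z*exp(4*z**2 - 8)) dz.
Step 6. Substitute u = z**2 - 2, turning ∫(-12*z*exp(4*z**2 - 8)) dz into ∫(-6*exp(4*u)) du: now -2*log(z - 3) + log(z - 1) - 5*log(z + 5) + ∫(-6*exp(4*u)) du.
Step 7. Evaluate the standard form: now -3*exp(4*u)/2 - 2*log(z - 3) + log(z - 1) - 5*log(z + 5).
Step 8. Substitute back u = z**2 - 2: now -3*exp(4*z**2 - 8)/2 - 2*log(z - 3) + log(z - 1) - 5*log(z + 5).
Answer: -3*exp(4*z**2 - 8)/2 - 2*log(z - 3) + log(z - 1) - 5*log(z + 5).


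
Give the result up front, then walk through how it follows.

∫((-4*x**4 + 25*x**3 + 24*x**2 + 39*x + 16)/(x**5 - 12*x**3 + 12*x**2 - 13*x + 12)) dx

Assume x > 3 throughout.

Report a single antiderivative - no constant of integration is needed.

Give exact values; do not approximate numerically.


The answer is 5*log(x - 3) - 5*log(x - 1) - 4*log(x + 4) - atan(x).
Step 1. Decompose ∫((-4*x**4 + 25*x**3 + 24*x**2 + 39*x + 16)/(x**5 - 12*x**3 + 12*x**2 - 13*x + 12)) dx by partial fractions, (-4*x**4 + 25*x**3 + 24*x**2 + 39*x + 16)/(x**5 - 12*x**3 + 12*x**2 - 13*x + 12) = -1/(x**2 + 1) - 4/(x + 4) - 5/(x - 1) + 5/(x - 3): now ∫(5/(x - 3)) dx + ∫(-5/(x - 1)) dx + ∫(-4/(x + 4)) dx + ∫(-1/(x**2 + 1)) dx.
Step 2. Evaluate the standard form [assuming x > 3]: now 5*log(x - 3) + ∫(-5/(x - 1)) dx + ∫(-4/(x + 4)) dx + ∫(-1/(x**2 + 1)) dx.
Step 3. Evaluate the standard form [assuming x > -4]: now 5*log(x - 3) - 4*log(x + 4) + ∫(-5/(x - 1)) dx + ∫(-1/(x**2 + 1)) dx.
Step 4. Evaluate the standard form [assuming x > 1]: now 5*log(x - 3) - 5*log(x - 1) - 4*log(x + 4) + ∫(-1/(x**2 + 1)) dx.
Step 5. Evaluate the standard form: now 5*log(x - 3) - 5*log(x - 1) - 4*log(x + 4) - atan(x).
Answer: 5*log(x - 3) - 5*log(x - 1) - 4*log(x + 4) - atan(x).


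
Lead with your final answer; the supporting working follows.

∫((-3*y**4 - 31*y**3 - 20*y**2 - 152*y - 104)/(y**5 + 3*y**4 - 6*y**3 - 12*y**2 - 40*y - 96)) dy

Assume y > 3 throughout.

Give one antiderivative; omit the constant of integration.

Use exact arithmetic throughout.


The answer is -4*log(y - 3) - 4*log(y + 2) + 5*log(y + 4) + atan(y/2).
Step 1. Decompose ∫((-3*y**4 - 31*y**3 - 20*y**2 - 152*y - 104)/(y**5 + 3*y**4 - 6*y**3 - 12*y**2 - 40*y - 96)) dy by partial fractions, (-3*y**4 - 31*y**3 - 20*y**2 - 152*y - 104)/(y**5 + 3*y**4 - 6*y**3 - 12*y**2 - 40*y - 96) = 2/(y**2 + 4) + 5/(y + 4) - 4/(y + 2) - 4/(y - 3): now ∫(-4/(y - 3)) dy + ∫(-4/(y + 2)) dy + ∫(5/(y + 4)) dy + ∫(2/(y**2 + 4)) dy.
Step 2. Evaluate the standard form [assuming y > -4]: now 5*log(y + 4) + ∫(-4/(y - 3)) dy + ∫(-4/(y + 2)) dy + ∫(2/(y**2 + 4)) dy.
Step 3. Evaluate the standard form [assuming y > -2]: now -4*log(y + 2) + 5*log(y + 4) + ∫(-4/(y - 3)) dy + ∫(2/(y**2 + 4)) dy.
Step 4. Evaluate the standard form [assuming y > 3]: now -4*log(y - 3) - 4*log(y + 2) + 5*log(y + 4) + ∫(2/(y**2 + 4)) dy.
Step 5. Evaluate the standard form: now -4*log(y - 3) - 4*log(y + 2) + 5*log(y + 4) + atan(y/2).
Answer: -4*log(y - 3) - 4*log(y + 2) + 5*log(y + 4) + atan(y/2).


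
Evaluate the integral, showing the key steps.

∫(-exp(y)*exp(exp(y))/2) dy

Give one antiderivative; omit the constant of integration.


Step 1. Substitute u = exp(y), turning ∫(-exp(y)*exp(exp(y))/2) dy into ∫(-exp(u)/2) du: now ∫(-exp(u)/2) du.
Step 2. Evaluate the standard form: now -exp(u)/2.
Step 3. Substitute back u = exp(y): now -exp(exp(y))/2.
Answer: -exp(exp(y))/2.


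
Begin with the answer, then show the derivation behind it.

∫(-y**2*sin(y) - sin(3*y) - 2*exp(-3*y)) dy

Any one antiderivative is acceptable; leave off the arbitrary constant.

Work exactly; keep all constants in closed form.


The answer is y**2*cos(y) - 2*y*sin(y) - 2*cos(y) + cos(3*y)/3 + 2*exp(-3*y)/3.
Step 1. Rewrite: now ∫(-y**2*sin(y)) dy + ∫(-2*exp(-3*y)) dy + ∫(-sin(3*y)) dy.
Step 2. Evaluate the standard form: now ∫(-y**2*sin(y)) dy + ∫(-sin(3*y)) dy + 2*exp(-3*y)/3.
Step 3. Integrate ∫(-y**2*sin(y)) dy by parts with u = y**2, dv = (-sin(y)) dy, so v = cos(y): now y**2*cos(y) + ∫(-2*y*cos(y)) dy + ∫(-sin(3*y)) dy + 2*exp(-3*y)/3.
Step 4. Integrate ∫(-2*y*cos(y)) dy by parts with u = y, dv = (-2*cos(y)) dy, so v = -2*sin(y): now y**2*cos(y) - 2*y*sin(y) + ∫(2*sin(y)) dy + ∫(-sin(3*y)) dy + 2*exp(-3*y)/3.
Step 5. Evaluate the standard form: now y**2*cos(y) - 2*y*sin(y) - 2*cos(y) + ∫(-sin(3*y)) dy + 2*exp(-3*y)/3.
Step 6. Evaluate the standard form: now y**2*cos(y) - 2*y*sin(y) - 2*cos(y) + cos(3*y)/3 + 2*exp(-3*y)/3.
Answer: y**2*cos(y) - 2*y*sin(y) - 2*cos(y) + cos(3*y)/3 + 2*exp(-3*y)/3.


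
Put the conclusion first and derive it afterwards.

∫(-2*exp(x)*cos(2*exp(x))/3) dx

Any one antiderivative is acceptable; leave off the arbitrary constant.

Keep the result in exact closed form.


The answer is -sin(2*exp(x))/3.
Step 1. Substitute u = exp(x), turning ∫(-2*exp(x)*cos(2*exp(x))/3) dx into ∫(-2*cos(2*u)/3) du: now ∫(-2*cos(2*u)/3) du.
Step 2. Evaluate the standard form: now -sin(2*u)/3.
Step 3. Substitute back u = exp(x): now -sin(2*exp(x))/3.
Answer: -sin(2*exp(x))/3.


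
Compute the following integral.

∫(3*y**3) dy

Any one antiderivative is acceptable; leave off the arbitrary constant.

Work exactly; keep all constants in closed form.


Answer: 3*y**4/4.


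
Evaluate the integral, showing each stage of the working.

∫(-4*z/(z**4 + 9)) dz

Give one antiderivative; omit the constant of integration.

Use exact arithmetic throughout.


Step 1. Substitute u = z**2, turning ∫(-4*z/(z**4 + 9)) dz into ∫(-2/(u**2 + 9)) du: now ∫(-2/(u**2 + 9)) du.
Step 2. Evaluate the standard form: now -2*atan(u/3)/3.
Step 3. Substitute back u = z**2: now -2*atan(z**2/3)/3.
Answer: -2*atan(z**2/3)/3.


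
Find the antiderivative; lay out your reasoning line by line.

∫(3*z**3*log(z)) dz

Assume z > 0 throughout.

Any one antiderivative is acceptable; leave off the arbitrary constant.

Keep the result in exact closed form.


Step 1. Integrate ∫(3*z**3*log(z)) dz by parts with u = log(z), dv = (3*z**3) dz, so v = 3*z**4/4 [assuming z > 0]: now 3*z**4*log(z)/4 + ∫(-3*z**3/4) dz.
Step 2. Evaluate the standard form: now 3*z**4*log(z)/4 - 3*z**4/16.
Answer: 3*z**4*log(z)/4 - 3*z**4/16.


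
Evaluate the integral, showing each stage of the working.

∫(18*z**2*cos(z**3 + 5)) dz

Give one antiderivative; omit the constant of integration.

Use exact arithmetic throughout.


Step 1. Substitute u = z**3 + 5, turning ∫(18*z**2*cos(z**3 + 5)) dz into ∫(6*cos(u)) du: now ∫(6*cos(u)) du.
Step 2. Evaluate the standard form: now 6*sin(u).
Step 3. Substitute back u = z**3 + 5: now 6*sin(z**3 + 5).
Answer: 6*sin(z**3 + 5).


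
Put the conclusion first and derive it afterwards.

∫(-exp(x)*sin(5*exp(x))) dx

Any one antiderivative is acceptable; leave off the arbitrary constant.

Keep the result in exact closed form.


The answer is cos(5*exp(x))/5.
Step 1. Substitute u = exp(x), turning ∫(-exp(x)*sin(5*exp(x))) dx into ∫(-sin(5*u)) du: now ∫(-sin(5*u)) du.
Step 2. Evaluate the standard form: now cos(5*u)/5.
Step 3. Substitute back u = exp(x): now cos(5*exp(x))/5.
Answer: cos(5*exp(x))/5.


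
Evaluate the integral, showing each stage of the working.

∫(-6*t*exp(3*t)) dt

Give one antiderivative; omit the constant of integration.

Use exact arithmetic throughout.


Step 1. Integrate ∫(-6*t*exp(3*t)) dt by parts with u = t, dv = (-6*exp(3*t)) dt, so v = -2*exp(3*t): now -2*t*exp(3*t) + ∫(2*exp(3*t)) dt.
Step 2. Evaluate the standard form: now -2*t*exp(3*t) + 2*exp(3*t)/3.
Answer: -2*t*exp(3*t) + 2*exp(3*t)/3.


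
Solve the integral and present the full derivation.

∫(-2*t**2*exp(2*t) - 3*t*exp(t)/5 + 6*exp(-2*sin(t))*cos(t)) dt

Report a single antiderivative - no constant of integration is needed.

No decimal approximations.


Step 1. Rewrite: now ∫(-3*t*exp(t)/5) dt + ∫(-2*t**2*exp(2*t)) dt + ∫(6*exp(-2*sin(t))*cos(t)) dt.
Step 2. Integrate ∫(-3*t*exp(t)/5) dt by parts with u = t, dv = (-3*exp(t)/5) dt, so v = -3*exp(t)/5: now -3*t*exp(t)/5 + ∫(-2*t**2*exp(2*t)) dt + ∫(6*exp(-2*sin(t))*cos(t)) dt + ∫(3*exp(t)/5) dt.
Step 3. Evaluate the standard form: now -3*t*exp(t)/5 + 3*exp(t)/5 + ∫(-2*t**2*exp(2*t)) dt + ∫(6*exp(-2*sin(t))*cos(t)) dt.
Step 4. Substitute u = sin(t), turning ∫(6*exp(-2*sin(t))*cos(t)) dt into ∫(6*exp(-2*u)) du: now -3*t*exp(t)/5 + 3*exp(t)/5 + ∫(-2*t**2*exp(2*t)) dt + ∫(6*exp(-2*u)) du.
Step 5. Evaluate the standard form: now -3*t*exp(t)/5 + 3*exp(t)/5 + ∫(-2*t**2*exp(2*t)) dt - 3*exp(-2*u).
Step 6. Substitute back u = sin(t): now -3*t*exp(t)/5 + 3*exp(t)/5 + ∫(-2*t**2*exp(2*t)) dt - 3*exp(-2*sin(t)).
Step 7. Integrate ∫(-2*t**2*exp(2*t)) dt by parts with u = t**2, dv = (-2*exp(2*t)) dt, so v = -exp(2*t): now -t**2*exp(2*t) - 3*t*exp(t)/5 + 3*exp(t)/5 + ∫(2*t*exp(2*t)) dt - 3*exp(-2*sin(t)).
Step 8. Integrate ∫(2*t*exp(2*t)) dt by parts with u = t, dv = (2*exp(2*t)) dt, so v = exp(2*t): now -t**2*exp(2*t) + t*exp(2*t) - 3*t*exp(t)/5 + 3*exp(t)/5 + ∫(-exp(2*t)) dt - 3*exp(-2*sin(t)).
Step 9. Evaluate the standard form: now -t**2*exp(2*t) + t*exp(2*t) - 3*t*exp(t)/5 - exp(2*t)/2 + 3*exp(t)/5 - 3*exp(-2*sin(t)).
Answer: -t**2*exp(2*t) + t*exp(2*t) - 3*t*exp(t)/5 - exp(2*t)/2 + 3*exp(t)/5 - 3*exp(-2*sin(t)).
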